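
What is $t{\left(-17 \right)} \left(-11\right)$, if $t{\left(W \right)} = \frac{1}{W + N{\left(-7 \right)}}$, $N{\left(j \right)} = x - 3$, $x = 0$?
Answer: $\frac{11}{20} \approx 0.55$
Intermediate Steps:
$N{\left(j \right)} = -3$ ($N{\left(j \right)} = 0 - 3 = -3$)
$t{\left(W \right)} = \frac{1}{-3 + W}$ ($t{\left(W \right)} = \frac{1}{W - 3} = \frac{1}{-3 + W}$)
$t{\left(-17 \right)} \left(-11\right) = \frac{1}{-3 - 17} \left(-11\right) = \frac{1}{-20} \left(-11\right) = \left(- \frac{1}{20}\right) \left(-11\right) = \frac{11}{20}$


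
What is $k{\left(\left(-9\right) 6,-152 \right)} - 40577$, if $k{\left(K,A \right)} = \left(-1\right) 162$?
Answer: $-40739$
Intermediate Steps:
$k{\left(K,A \right)} = -162$
$k{\left(\left(-9\right) 6,-152 \right)} - 40577 = -162 - 40577 = -40739$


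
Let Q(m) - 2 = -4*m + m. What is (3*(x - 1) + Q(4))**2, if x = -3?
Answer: 484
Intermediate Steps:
Q(m) = 2 - 3*m (Q(m) = 2 + (-4*m + m) = 2 - 3*m)
(3*(x - 1) + Q(4))**2 = (3*(-3 - 1) + (2 - 3*4))**2 = (3*(-4) + (2 - 12))**2 = (-12 - 10)**2 = (-22)**2 = 484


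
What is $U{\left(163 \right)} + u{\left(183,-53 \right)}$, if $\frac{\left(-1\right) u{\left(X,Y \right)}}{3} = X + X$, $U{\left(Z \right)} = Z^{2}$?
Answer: $25471$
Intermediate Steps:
$u{\left(X,Y \right)} = - 6 X$ ($u{\left(X,Y \right)} = - 3 \left(X + X\right) = - 3 \cdot 2 X = - 6 X$)
$U{\left(163 \right)} + u{\left(183,-53 \right)} = 163^{2} - 1098 = 26569 - 1098 = 25471$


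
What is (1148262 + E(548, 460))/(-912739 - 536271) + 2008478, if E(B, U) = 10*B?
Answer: 1455151776519/724505 ≈ 2.0085e+6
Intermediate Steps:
(1148262 + E(548, 460))/(-912739 - 536271) + 2008478 = (1148262 + 10*548)/(-912739 - 536271) + 2008478 = (1148262 + 5480)/(-1449010) + 2008478 = 1153742*(-1/1449010) + 2008478 = -576871/724505 + 2008478 = 1455151776519/724505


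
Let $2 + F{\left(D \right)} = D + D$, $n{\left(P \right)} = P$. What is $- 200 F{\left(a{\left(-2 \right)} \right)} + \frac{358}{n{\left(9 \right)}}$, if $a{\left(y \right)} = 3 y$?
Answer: $\frac{25558}{9} \approx 2839.8$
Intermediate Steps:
$F{\left(D \right)} = -2 + 2 D$ ($F{\left(D \right)} = -2 + \left(D + D\right) = -2 + 2 D$)
$- 200 F{\left(a{\left(-2 \right)} \right)} + \frac{358}{n{\left(9 \right)}} = - 200 \left(-2 + 2 \cdot 3 \left(-2\right)\right) + \frac{358}{9} = - 200 \left(-2 + 2 \left(-6\right)\right) + 358 \cdot \frac{1}{9} = - 200 \left(-2 - 12\right) + \frac{358}{9} = \left(-200\right) \left(-14\right) + \frac{358}{9} = 2800 + \frac{358}{9} = \frac{25558}{9}$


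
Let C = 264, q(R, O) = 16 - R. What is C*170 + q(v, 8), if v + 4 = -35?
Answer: 44935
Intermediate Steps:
v = -39 (v = -4 - 35 = -39)
C*170 + q(v, 8) = 264*170 + (16 - 1*(-39)) = 44880 + (16 + 39) = 44880 + 55 = 44935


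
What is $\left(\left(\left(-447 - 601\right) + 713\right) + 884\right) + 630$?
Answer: $1179$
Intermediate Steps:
$\left(\left(\left(-447 - 601\right) + 713\right) + 884\right) + 630 = \left(\left(-1048 + 713\right) + 884\right) + 630 = \left(-335 + 884\right) + 630 = 549 + 630 = 1179$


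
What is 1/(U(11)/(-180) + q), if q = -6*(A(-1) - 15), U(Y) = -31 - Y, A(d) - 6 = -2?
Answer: 30/1987 ≈ 0.015098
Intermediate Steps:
A(d) = 4 (A(d) = 6 - 2 = 4)
q = 66 (q = -6*(4 - 15) = -6*(-11) = 66)
1/(U(11)/(-180) + q) = 1/((-31 - 1*11)/(-180) + 66) = 1/((-31 - 11)*(-1/180) + 66) = 1/(-42*(-1/180) + 66) = 1/(7/30 + 66) = 1/(1987/30) = 30/1987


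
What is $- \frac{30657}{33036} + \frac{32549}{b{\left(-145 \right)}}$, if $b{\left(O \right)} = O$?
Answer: $- \frac{359911343}{1596740} \approx -225.4$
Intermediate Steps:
$- \frac{30657}{33036} + \frac{32549}{b{\left(-145 \right)}} = - \frac{30657}{33036} + \frac{32549}{-145} = \left(-30657\right) \frac{1}{33036} + 32549 \left(- \frac{1}{145}\right) = - \frac{10219}{11012} - \frac{32549}{145} = - \frac{359911343}{1596740}$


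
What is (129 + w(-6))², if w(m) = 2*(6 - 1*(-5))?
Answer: 22801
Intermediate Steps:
w(m) = 22 (w(m) = 2*(6 + 5) = 2*11 = 22)
(129 + w(-6))² = (129 + 22)² = 151² = 22801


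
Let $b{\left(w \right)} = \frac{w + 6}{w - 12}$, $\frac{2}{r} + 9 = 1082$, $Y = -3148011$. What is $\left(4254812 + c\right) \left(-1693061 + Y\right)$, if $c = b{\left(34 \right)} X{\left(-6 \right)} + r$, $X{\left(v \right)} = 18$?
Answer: $- \frac{243118308283386336}{11803} \approx -2.0598 \cdot 10^{13}$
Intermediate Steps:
$r = \frac{2}{1073}$ ($r = \frac{2}{-9 + 1082} = \frac{2}{1073} \approx 0.0018639$)
$b{\left(w \right)} = \frac{6 + w}{-12 + w}$
$c = \frac{386302}{11803}$ ($c = \frac{6 + 34}{-12 + 34} \cdot 18 + \frac{2}{1073} = \frac{1}{22} \cdot 40 \cdot 18 + \frac{2}{1073} = \frac{20}{11} \cdot 18 + \frac{2}{1073} = \frac{360}{11} + \frac{2}{1073} = \frac{386302}{11803} \approx 32.729$)
$\left(4254812 + c\right) \left(-1693061 + Y\right) = \left(4254812 + \frac{386302}{11803}\right) \left(-1693061 - 3148011\right) = \frac{50219932338}{11803} \left(-4841072\right) = - \frac{243118308283386336}{11803}$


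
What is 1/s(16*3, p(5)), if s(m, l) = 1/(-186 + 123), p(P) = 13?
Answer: -63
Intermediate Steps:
s(m, l) = -1/63 (s(m, l) = 1/(-63) = -1/63)
1/s(16*3, p(5)) = 1/(-1/63) = -63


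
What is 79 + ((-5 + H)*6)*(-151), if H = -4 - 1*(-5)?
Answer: 3703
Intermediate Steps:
H = 1 (H = -4 + 5 = 1)
79 + ((-5 + H)*6)*(-151) = 79 + ((-5 + 1)*6)*(-151) = 79 - 4*6*(-151) = 79 - 24*(-151) = 79 + 3624 = 3703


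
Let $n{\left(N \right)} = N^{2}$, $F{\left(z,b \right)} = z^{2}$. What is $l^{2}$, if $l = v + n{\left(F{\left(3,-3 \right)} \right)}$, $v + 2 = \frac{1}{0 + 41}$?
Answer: $\frac{10497600}{1681} \approx 6244.9$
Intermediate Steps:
$v = - \frac{81}{41}$ ($v = -2 + \frac{1}{0 + 41} = -2 + \frac{1}{41} = - \frac{81}{41} \approx -1.9756$)
$l = \frac{3240}{41}$ ($l = - \frac{81}{41} + \left(3^{2}\right)^{2} = - \frac{81}{41} + 9^{2} = - \frac{81}{41} + 81 = \frac{3240}{41} \approx 79.024$)
$l^{2} = \left(\frac{3240}{41}\right)^{2} = \frac{10497600}{1681}$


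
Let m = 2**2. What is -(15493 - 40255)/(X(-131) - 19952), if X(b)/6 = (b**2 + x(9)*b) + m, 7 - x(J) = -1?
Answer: 12381/38375 ≈ 0.32263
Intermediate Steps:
x(J) = 8 (x(J) = 7 - 1*(-1) = 7 + 1 = 8)
m = 4
X(b) = 24 + 6*b**2 + 48*b (X(b) = 6*((b**2 + 8*b) + 4) = 6*(4 + b**2 + 8*b) = 24 + 6*b**2 + 48*b)
-(15493 - 40255)/(X(-131) - 19952) = -(15493 - 40255)/((24 + 6*(-131)**2 + 48*(-131)) - 19952) = -(-24762)/((24 + 6*17161 - 6288) - 19952) = -(-24762)/((24 + 102966 - 6288) - 19952) = -(-24762)/(96702 - 19952) = -(-24762)/76750 = -1*(-12381/38375) = 12381/38375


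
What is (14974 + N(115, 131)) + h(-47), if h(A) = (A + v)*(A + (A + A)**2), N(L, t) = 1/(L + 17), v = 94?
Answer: 56503525/132 ≈ 4.2806e+5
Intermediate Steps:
N(L, t) = 1/(17 + L)
h(A) = (94 + A)*(A + 4*A**2) (h(A) = (A + 94)*(A + (A + A)**2) = (94 + A)*(A + (2*A)**2) = (94 + A)*(A + 4*A**2))
(14974 + N(115, 131)) + h(-47) = (14974 + 1/(17 + 115)) - 47*(94 + 4*(-47)**2 + 377*(-47)) = (14974 + 1/132) - 47*(94 + 4*2209 - 17719) = (14974 + 1/132) - 47*(94 + 8836 - 17719) = 1976569/132 - 47*(-8789) = 1976569/132 + 413083 = 56503525/132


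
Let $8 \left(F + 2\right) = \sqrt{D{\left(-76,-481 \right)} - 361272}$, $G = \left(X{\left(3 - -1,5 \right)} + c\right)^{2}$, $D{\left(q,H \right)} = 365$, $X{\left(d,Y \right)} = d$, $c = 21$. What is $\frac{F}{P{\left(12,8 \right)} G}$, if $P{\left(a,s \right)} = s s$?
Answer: $- \frac{1}{20000} + \frac{i \sqrt{360907}}{320000} \approx -5.0 \cdot 10^{-5} + 0.0018774 i$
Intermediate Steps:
$P{\left(a,s \right)} = s^{2}$
$G = 625$ ($G = \left(\left(3 - -1\right) + 21\right)^{2} = \left(\left(3 + 1\right) + 21\right)^{2} = \left(4 + 21\right)^{2} = 25^{2} = 625$)
$F = -2 + \frac{i \sqrt{360907}}{8}$ ($F = -2 + \frac{\sqrt{365 - 361272}}{8} = -2 + \frac{\sqrt{-360907}}{8} = -2 + \frac{i \sqrt{360907}}{8} \approx -2.0 + 75.094 i$)
$\frac{F}{P{\left(12,8 \right)} G} = \frac{-2 + \frac{i \sqrt{360907}}{8}}{8^{2} \cdot 625} = \frac{-2 + \frac{i \sqrt{360907}}{8}}{64 \cdot 625} = \frac{-2 + \frac{i \sqrt{360907}}{8}}{40000} = \left(-2 + \frac{i \sqrt{360907}}{8}\right) \frac{1}{40000} = - \frac{1}{20000} + \frac{i \sqrt{360907}}{320000}$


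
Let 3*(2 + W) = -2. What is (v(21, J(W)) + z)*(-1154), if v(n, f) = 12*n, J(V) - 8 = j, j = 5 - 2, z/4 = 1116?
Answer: -5442264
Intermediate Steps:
W = -8/3 (W = -2 + (⅓)*(-2) = -2 - ⅔ = -8/3 ≈ -2.6667)
z = 4464 (z = 4*1116 = 4464)
j = 3
J(V) = 11 (J(V) = 8 + 3 = 11)
(v(21, J(W)) + z)*(-1154) = (12*21 + 4464)*(-1154) = (252 + 4464)*(-1154) = 4716*(-1154) = -5442264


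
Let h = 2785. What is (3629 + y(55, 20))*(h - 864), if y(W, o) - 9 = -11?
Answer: 6967467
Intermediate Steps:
y(W, o) = -2 (y(W, o) = 9 - 11 = -2)
(3629 + y(55, 20))*(h - 864) = (3629 - 2)*(2785 - 864) = 3627*1921 = 6967467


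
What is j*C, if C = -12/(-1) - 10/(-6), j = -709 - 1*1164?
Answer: -76793/3 ≈ -25598.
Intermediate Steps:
j = -1873 (j = -709 - 1164 = -1873)
C = 41/3 (C = -12*(-1) - 10*(-⅙) = 12 + 5/3 = 41/3 ≈ 13.667)
j*C = -1873*41/3 = -76793/3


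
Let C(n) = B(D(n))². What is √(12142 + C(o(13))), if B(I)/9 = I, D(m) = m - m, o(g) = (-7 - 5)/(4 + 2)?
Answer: √12142 ≈ 110.19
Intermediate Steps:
o(g) = -2 (o(g) = -12/6 = -12*⅙ = -2)
D(m) = 0
B(I) = 9*I
C(n) = 0 (C(n) = (9*0)² = 0² = 0)
√(12142 + C(o(13))) = √(12142 + 0) = √12142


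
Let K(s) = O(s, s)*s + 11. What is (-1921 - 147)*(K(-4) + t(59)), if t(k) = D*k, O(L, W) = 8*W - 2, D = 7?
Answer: -1158080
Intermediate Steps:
O(L, W) = -2 + 8*W
K(s) = 11 + s*(-2 + 8*s) (K(s) = (-2 + 8*s)*s + 11 = s*(-2 + 8*s) + 11 = 11 + s*(-2 + 8*s))
t(k) = 7*k
(-1921 - 147)*(K(-4) + t(59)) = (-1921 - 147)*((11 + 2*(-4)*(-1 + 4*(-4))) + 7*59) = -2068*((11 + 2*(-4)*(-1 - 16)) + 413) = -2068*((11 + 2*(-4)*(-17)) + 413) = -2068*((11 + 136) + 413) = -2068*(147 + 413) = -2068*560 = -1158080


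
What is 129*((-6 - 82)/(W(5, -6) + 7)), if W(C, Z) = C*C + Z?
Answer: -5676/13 ≈ -436.62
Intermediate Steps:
W(C, Z) = Z + C² (W(C, Z) = C² + Z = Z + C²)
129*((-6 - 82)/(W(5, -6) + 7)) = 129*((-6 - 82)/((-6 + 5²) + 7)) = 129*(-88/((-6 + 25) + 7)) = 129*(-88/(19 + 7)) = 129*(-88/26) = 129*(-88*1/26) = 129*(-44/13) = -5676/13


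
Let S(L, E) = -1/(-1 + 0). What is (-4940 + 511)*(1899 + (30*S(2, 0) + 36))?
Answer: -8702985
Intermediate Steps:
S(L, E) = 1 (S(L, E) = -1/(-1) = -1*(-1) = 1)
(-4940 + 511)*(1899 + (30*S(2, 0) + 36)) = (-4940 + 511)*(1899 + (30*1 + 36)) = -4429*(1899 + (30 + 36)) = -4429*(1899 + 66) = -4429*1965 = -8702985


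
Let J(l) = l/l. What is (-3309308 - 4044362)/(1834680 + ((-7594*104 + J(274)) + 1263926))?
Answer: -7353670/2308831 ≈ -3.1850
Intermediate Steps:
J(l) = 1
(-3309308 - 4044362)/(1834680 + ((-7594*104 + J(274)) + 1263926)) = (-3309308 - 4044362)/(1834680 + ((-7594*104 + 1) + 1263926)) = -7353670/(1834680 + ((-789776 + 1) + 1263926)) = -7353670/(1834680 + (-789775 + 1263926)) = -7353670/(1834680 + 474151) = -7353670/2308831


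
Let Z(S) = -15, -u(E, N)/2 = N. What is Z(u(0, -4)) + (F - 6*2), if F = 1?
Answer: -26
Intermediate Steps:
u(E, N) = -2*N
Z(u(0, -4)) + (F - 6*2) = -15 + (1 - 6*2) = -15 + (1 - 12) = -15 - 11 = -26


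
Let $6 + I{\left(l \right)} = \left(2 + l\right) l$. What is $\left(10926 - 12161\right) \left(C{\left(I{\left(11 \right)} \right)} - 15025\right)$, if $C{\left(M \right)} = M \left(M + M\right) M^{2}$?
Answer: $-870101585795$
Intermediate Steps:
$I{\left(l \right)} = -6 + l \left(2 + l\right)$ ($I{\left(l \right)} = -6 + \left(2 + l\right) l = -6 + l \left(2 + l\right)$)
$C{\left(M \right)} = 2 M^{4}$ ($C{\left(M \right)} = M 2 M M^{2} = 2 M^{2} M^{2} = 2 M^{4}$)
$\left(10926 - 12161\right) \left(C{\left(I{\left(11 \right)} \right)} - 15025\right) = \left(10926 - 12161\right) \left(2 \left(-6 + 11^{2} + 2 \cdot 11\right)^{4} - 15025\right) = - 1235 \left(2 \left(-6 + 121 + 22\right)^{4} - 15025\right) = - 1235 \left(2 \cdot 137^{4} - 15025\right) = - 1235 \left(2 \cdot 352275361 - 15025\right) = - 1235 \left(704550722 - 15025\right) = \left(-1235\right) 704535697 = -870101585795$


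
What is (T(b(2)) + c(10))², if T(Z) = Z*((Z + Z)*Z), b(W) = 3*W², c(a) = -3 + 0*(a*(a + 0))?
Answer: 11923209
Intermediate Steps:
c(a) = -3 (c(a) = -3 + 0*(a*a) = -3 + 0*a² = -3 + 0 = -3)
T(Z) = 2*Z³ (T(Z) = Z*((2*Z)*Z) = Z*(2*Z²) = 2*Z³)
(T(b(2)) + c(10))² = (2*(3*2²)³ - 3)² = (2*(3*4)³ - 3)² = (2*12³ - 3)² = (2*1728 - 3)² = (3456 - 3)² = 3453² = 11923209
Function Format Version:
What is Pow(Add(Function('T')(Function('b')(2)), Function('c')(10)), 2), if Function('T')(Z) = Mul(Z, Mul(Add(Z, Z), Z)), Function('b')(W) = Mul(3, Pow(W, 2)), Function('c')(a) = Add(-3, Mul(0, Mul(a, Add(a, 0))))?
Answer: 11923209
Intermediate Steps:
Function('c')(a) = -3 (Function('c')(a) = Add(-3, Mul(0, Mul(a, a))) = Add(-3, Mul(0, Pow(a, 2))) = Add(-3, 0) = -3)
Function('T')(Z) = Mul(2, Pow(Z, 3)) (Function('T')(Z) = Mul(Z, Mul(Mul(2, Z), Z)) = Mul(Z, Mul(2, Pow(Z, 2))) = Mul(2, Pow(Z, 3)))
Pow(Add(Function('T')(Function('b')(2)), Function('c')(10)), 2) = Pow(Add(Mul(2, Pow(Mul(3, Pow(2, 2)), 3)), -3), 2) = Pow(Add(Mul(2, Pow(Mul(3, 4), 3)), -3), 2) = Pow(Add(Mul(2, Pow(12, 3)), -3), 2) = Pow(Add(Mul(2, 1728), -3), 2) = Pow(Add(3456, -3), 2) = Pow(3453, 2) = 11923209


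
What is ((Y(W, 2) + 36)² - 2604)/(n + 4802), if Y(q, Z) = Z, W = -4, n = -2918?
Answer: -290/471 ≈ -0.61571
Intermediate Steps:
((Y(W, 2) + 36)² - 2604)/(n + 4802) = ((2 + 36)² - 2604)/(-2918 + 4802) = (38² - 2604)/1884 = (1444 - 2604)*(1/1884) = -1160*1/1884 = -290/471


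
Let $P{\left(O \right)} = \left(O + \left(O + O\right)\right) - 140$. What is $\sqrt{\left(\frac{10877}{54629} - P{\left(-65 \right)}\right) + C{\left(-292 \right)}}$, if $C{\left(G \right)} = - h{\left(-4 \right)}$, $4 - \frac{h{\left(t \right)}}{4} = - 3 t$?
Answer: $\frac{2 \sqrt{273960610970}}{54629} \approx 19.162$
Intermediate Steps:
$h{\left(t \right)} = 16 + 12 t$ ($h{\left(t \right)} = 16 - 4 \left(- 3 t\right) = 16 + 12 t$)
$P{\left(O \right)} = -140 + 3 O$ ($P{\left(O \right)} = \left(O + 2 O\right) - 140 = 3 O - 140 = -140 + 3 O$)
$C{\left(G \right)} = 32$ ($C{\left(G \right)} = - (16 + 12 \left(-4\right)) = - (16 - 48) = \left(-1\right) \left(-32\right) = 32$)
$\sqrt{\left(\frac{10877}{54629} - P{\left(-65 \right)}\right) + C{\left(-292 \right)}} = \sqrt{\left(\frac{10877}{54629} - \left(-140 + 3 \left(-65\right)\right)\right) + 32} = \sqrt{\left(10877 \cdot \frac{1}{54629} - \left(-140 - 195\right)\right) + 32} = \sqrt{\left(\frac{10877}{54629} - -335\right) + 32} = \sqrt{\left(\frac{10877}{54629} + 335\right) + 32} = \sqrt{\frac{18311592}{54629} + 32} = \sqrt{\frac{20059720}{54629}} = \frac{2 \sqrt{273960610970}}{54629}$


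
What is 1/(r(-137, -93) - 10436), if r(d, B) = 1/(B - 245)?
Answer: -338/3527369 ≈ -9.5822e-5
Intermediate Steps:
r(d, B) = 1/(-245 + B)
1/(r(-137, -93) - 10436) = 1/(1/(-245 - 93) - 10436) = 1/(1/(-338) - 10436) = 1/(-1/338 - 10436) = 1/(-3527369/338) = -338/3527369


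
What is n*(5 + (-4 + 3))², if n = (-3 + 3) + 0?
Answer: 0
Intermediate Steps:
n = 0 (n = 0 + 0 = 0)
n*(5 + (-4 + 3))² = 0*(5 + (-4 + 3))² = 0*(5 - 1)² = 0*4² = 0*16 = 0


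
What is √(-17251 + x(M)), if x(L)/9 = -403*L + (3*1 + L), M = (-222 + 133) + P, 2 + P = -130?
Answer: √782354 ≈ 884.51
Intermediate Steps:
P = -132 (P = -2 - 130 = -132)
M = -221 (M = (-222 + 133) - 132 = -89 - 132 = -221)
x(L) = 27 - 3618*L (x(L) = 9*(-403*L + (3*1 + L)) = 9*(-403*L + (3 + L)) = 9*(3 - 402*L) = 27 - 3618*L)
√(-17251 + x(M)) = √(-17251 + (27 - 3618*(-221))) = √(-17251 + (27 + 799578)) = √(-17251 + 799605) = √782354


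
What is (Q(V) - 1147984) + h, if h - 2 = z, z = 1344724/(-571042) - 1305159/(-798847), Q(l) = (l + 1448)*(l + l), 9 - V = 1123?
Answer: -431572456592702233/228087594287 ≈ -1.8921e+6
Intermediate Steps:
V = -1114 (V = 9 - 1*1123 = 9 - 1123 = -1114)
Q(l) = 2*l*(1448 + l) (Q(l) = (1448 + l)*(2*l) = 2*l*(1448 + l))
z = -164464063775/228087594287 (z = 1344724*(-1/571042) - 1305159*(-1/798847) = -672362/285521 + 1305159/798847 = -164464063775/228087594287 ≈ -0.72106)
h = 291711124799/228087594287 (h = 2 - 164464063775/228087594287 = 291711124799/228087594287 ≈ 1.2789)
(Q(V) - 1147984) + h = (2*(-1114)*(1448 - 1114) - 1147984) + 291711124799/228087594287 = (2*(-1114)*334 - 1147984) + 291711124799/228087594287 = (-744152 - 1147984) + 291711124799/228087594287 = -1892136 + 291711124799/228087594287 = -431572456592702233/228087594287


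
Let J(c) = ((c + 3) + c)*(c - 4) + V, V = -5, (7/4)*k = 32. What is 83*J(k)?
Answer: 2278765/49 ≈ 46505.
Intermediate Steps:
k = 128/7 (k = (4/7)*32 = 128/7 ≈ 18.286)
J(c) = -5 + (-4 + c)*(3 + 2*c) (J(c) = ((c + 3) + c)*(c - 4) - 5 = ((3 + c) + c)*(-4 + c) - 5 = (3 + 2*c)*(-4 + c) - 5 = (-4 + c)*(3 + 2*c) - 5 = -5 + (-4 + c)*(3 + 2*c))
83*J(k) = 83*(-17 - 5*128/7 + 2*(128/7)**2) = 83*(-17 - 640/7 + 2*(16384/49)) = 83*(-17 - 640/7 + 32768/49) = 83*(27455/49) = 2278765/49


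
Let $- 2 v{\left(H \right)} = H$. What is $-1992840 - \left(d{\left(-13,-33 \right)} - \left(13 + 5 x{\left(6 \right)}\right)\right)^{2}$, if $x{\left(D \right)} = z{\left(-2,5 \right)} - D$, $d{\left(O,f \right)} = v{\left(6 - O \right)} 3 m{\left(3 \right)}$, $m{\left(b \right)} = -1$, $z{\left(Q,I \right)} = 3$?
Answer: $- \frac{7975081}{4} \approx -1.9938 \cdot 10^{6}$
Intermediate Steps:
$v{\left(H \right)} = - \frac{H}{2}$
$d{\left(O,f \right)} = 9 - \frac{3 O}{2}$ ($d{\left(O,f \right)} = - \frac{6 - O}{2} \cdot 3 \left(-1\right) = \left(-3 + \frac{O}{2}\right) 3 \left(-1\right) = \left(-9 + \frac{3 O}{2}\right) \left(-1\right) = 9 - \frac{3 O}{2}$)
$x{\left(D \right)} = 3 - D$
$-1992840 - \left(d{\left(-13,-33 \right)} - \left(13 + 5 x{\left(6 \right)}\right)\right)^{2} = -1992840 - \left(\left(9 - - \frac{39}{2}\right) - \left(13 + 5 \left(3 - 6\right)\right)\right)^{2} = -1992840 - \left(\left(9 + \frac{39}{2}\right) - \left(13 + 5 \left(3 - 6\right)\right)\right)^{2} = -1992840 - \left(\frac{57}{2} - -2\right)^{2} = -1992840 - \left(\frac{57}{2} + \left(15 - 13\right)\right)^{2} = -1992840 - \left(\frac{57}{2} + 2\right)^{2} = -1992840 - \left(\frac{61}{2}\right)^{2} = -1992840 - \frac{3721}{4} = - \frac{7975081}{4}$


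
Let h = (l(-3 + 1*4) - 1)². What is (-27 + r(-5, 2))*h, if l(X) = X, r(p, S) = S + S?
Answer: 0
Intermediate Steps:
r(p, S) = 2*S
h = 0 (h = ((-3 + 1*4) - 1)² = ((-3 + 4) - 1)² = (1 - 1)² = 0² = 0)
(-27 + r(-5, 2))*h = (-27 + 2*2)*0 = (-27 + 4)*0 = -23*0 = 0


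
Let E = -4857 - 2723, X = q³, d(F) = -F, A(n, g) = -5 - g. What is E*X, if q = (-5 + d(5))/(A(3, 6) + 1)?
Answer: -7580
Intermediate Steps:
q = 1 (q = (-5 - 1*5)/((-5 - 1*6) + 1) = (-5 - 5)/((-5 - 6) + 1) = -10/(-11 + 1) = -10/(-10) = -10*(-⅒) = 1)
X = 1 (X = 1³ = 1)
E = -7580
E*X = -7580*1 = -7580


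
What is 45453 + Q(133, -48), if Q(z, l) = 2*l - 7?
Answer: 45350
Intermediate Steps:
Q(z, l) = -7 + 2*l
45453 + Q(133, -48) = 45453 + (-7 + 2*(-48)) = 45453 + (-7 - 96) = 45453 - 103 = 45350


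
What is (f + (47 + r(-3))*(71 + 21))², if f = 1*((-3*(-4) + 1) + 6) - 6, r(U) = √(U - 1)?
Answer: 18775713 + 1596016*I ≈ 1.8776e+7 + 1.596e+6*I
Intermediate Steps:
r(U) = √(-1 + U)
f = 13 (f = 1*((12 + 1) + 6) - 6 = 1*(13 + 6) - 6 = 1*19 - 6 = 19 - 6 = 13)
(f + (47 + r(-3))*(71 + 21))² = (13 + (47 + √(-1 - 3))*(71 + 21))² = (13 + (47 + √(-4))*92)² = (13 + (47 + 2*I)*92)² = (13 + (4324 + 184*I))² = (4337 + 184*I)²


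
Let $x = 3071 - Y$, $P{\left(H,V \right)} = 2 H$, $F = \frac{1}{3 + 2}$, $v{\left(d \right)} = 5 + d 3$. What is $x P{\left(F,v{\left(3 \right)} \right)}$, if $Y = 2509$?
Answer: $\frac{1124}{5} \approx 224.8$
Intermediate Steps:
$v{\left(d \right)} = 5 + 3 d$
$F = \frac{1}{5} \approx 0.2$
$x = 562$ ($x = 3071 - 2509 = 562$)
$x P{\left(F,v{\left(3 \right)} \right)} = 562 \cdot 2 \cdot \frac{1}{5} = 562 \cdot \frac{2}{5} = \frac{1124}{5}$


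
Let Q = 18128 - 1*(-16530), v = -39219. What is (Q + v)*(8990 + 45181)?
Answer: -247073931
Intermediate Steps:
Q = 34658 (Q = 18128 + 16530 = 34658)
(Q + v)*(8990 + 45181) = (34658 - 39219)*(8990 + 45181) = -4561*54171 = -247073931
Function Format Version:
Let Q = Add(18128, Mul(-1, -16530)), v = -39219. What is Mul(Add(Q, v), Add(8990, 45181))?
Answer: -247073931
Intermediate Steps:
Q = 34658 (Q = Add(18128, 16530) = 34658)
Mul(Add(Q, v), Add(8990, 45181)) = Mul(Add(34658, -39219), Add(8990, 45181)) = Mul(-4561, 54171) = -247073931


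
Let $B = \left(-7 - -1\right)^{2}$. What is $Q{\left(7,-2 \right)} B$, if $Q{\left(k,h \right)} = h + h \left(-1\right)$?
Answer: $0$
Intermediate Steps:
$Q{\left(k,h \right)} = 0$ ($Q{\left(k,h \right)} = h - h = 0$)
$B = 36$ ($B = \left(-7 + \left(-4 + 5\right)\right)^{2} = \left(-7 + 1\right)^{2} = \left(-6\right)^{2} = 36$)
$Q{\left(7,-2 \right)} B = 0 \cdot 36 = 0$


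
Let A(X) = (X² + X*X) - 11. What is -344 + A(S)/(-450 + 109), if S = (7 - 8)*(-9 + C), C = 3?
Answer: -117365/341 ≈ -344.18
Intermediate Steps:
S = 6 (S = (7 - 8)*(-9 + 3) = -1*(-6) = 6)
A(X) = -11 + 2*X² (A(X) = (X² + X²) - 11 = 2*X² - 11 = -11 + 2*X²)
-344 + A(S)/(-450 + 109) = -344 + (-11 + 2*6²)/(-450 + 109) = -344 + (-11 + 2*36)/(-341) = -344 + (-11 + 72)*(-1/341) = -344 + 61*(-1/341) = -344 - 61/341 = -117365/341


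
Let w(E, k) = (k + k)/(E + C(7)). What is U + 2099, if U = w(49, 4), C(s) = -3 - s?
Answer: 81869/39 ≈ 2099.2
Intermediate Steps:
w(E, k) = 2*k/(-10 + E) (w(E, k) = (k + k)/(E + (-3 - 1*7)) = (2*k)/(E + (-3 - 7)) = (2*k)/(E - 10) = (2*k)/(-10 + E) = 2*k/(-10 + E))
U = 8/39 (U = 2*4/(-10 + 49) = 2*4/39 = 2*4*(1/39) = 8/39 ≈ 0.20513)
U + 2099 = 8/39 + 2099 = 81869/39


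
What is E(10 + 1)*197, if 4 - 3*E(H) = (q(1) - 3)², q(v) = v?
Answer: 0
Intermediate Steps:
E(H) = 0 (E(H) = 4/3 - (1 - 3)²/3 = 4/3 - ⅓*(-2)² = 4/3 - ⅓*4 = 4/3 - 4/3 = 0)
E(10 + 1)*197 = 0*197 = 0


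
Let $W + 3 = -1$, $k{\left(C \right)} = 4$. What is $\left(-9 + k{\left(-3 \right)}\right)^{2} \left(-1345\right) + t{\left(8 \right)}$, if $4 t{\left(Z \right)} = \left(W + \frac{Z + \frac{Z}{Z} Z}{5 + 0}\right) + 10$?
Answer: $- \frac{336227}{10} \approx -33623.0$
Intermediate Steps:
$W = -4$ ($W = -3 - 1 = -4$)
$t{\left(Z \right)} = \frac{3}{2} + \frac{Z}{10}$ ($t{\left(Z \right)} = \frac{\left(-4 + \frac{Z + \frac{Z}{Z} Z}{5 + 0}\right) + 10}{4} = \frac{\left(-4 + \frac{Z + 1 Z}{5}\right) + 10}{4} = \frac{\left(-4 + \left(Z + Z\right) \frac{1}{5}\right) + 10}{4} = \frac{\left(-4 + 2 Z \frac{1}{5}\right) + 10}{4} = \frac{\left(-4 + \frac{2 Z}{5}\right) + 10}{4} = \frac{6 + \frac{2 Z}{5}}{4} = \frac{3}{2} + \frac{Z}{10}$)
$\left(-9 + k{\left(-3 \right)}\right)^{2} \left(-1345\right) + t{\left(8 \right)} = \left(-9 + 4\right)^{2} \left(-1345\right) + \left(\frac{3}{2} + \frac{1}{10} \cdot 8\right) = \left(-5\right)^{2} \left(-1345\right) + \left(\frac{3}{2} + \frac{4}{5}\right) = 25 \left(-1345\right) + \frac{23}{10} = -33625 + \frac{23}{10} = - \frac{336227}{10}$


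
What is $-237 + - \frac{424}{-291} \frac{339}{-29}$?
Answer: $- \frac{714593}{2813} \approx -254.03$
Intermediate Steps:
$-237 + - \frac{424}{-291} \frac{339}{-29} = -237 + \left(-424\right) \left(- \frac{1}{291}\right) 339 \left(- \frac{1}{29}\right) = -237 + \frac{424}{291} \left(- \frac{339}{29}\right) = -237 - \frac{47912}{2813} = - \frac{714593}{2813}$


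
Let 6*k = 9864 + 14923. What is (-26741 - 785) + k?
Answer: -140369/6 ≈ -23395.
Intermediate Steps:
k = 24787/6 (k = (9864 + 14923)/6 = (⅙)*24787 = 24787/6 ≈ 4131.2)
(-26741 - 785) + k = (-26741 - 785) + 24787/6 = -27526 + 24787/6 = -140369/6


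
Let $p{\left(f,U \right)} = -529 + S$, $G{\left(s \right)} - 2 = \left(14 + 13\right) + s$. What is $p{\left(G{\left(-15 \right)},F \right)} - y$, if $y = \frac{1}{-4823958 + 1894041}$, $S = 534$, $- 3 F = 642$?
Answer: $\frac{14649586}{2929917} \approx 5.0$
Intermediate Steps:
$F = -214$ ($F = \left(- \frac{1}{3}\right) 642 = -214$)
$y = - \frac{1}{2929917}$ ($y = \frac{1}{-2929917} = - \frac{1}{2929917} \approx -3.4131 \cdot 10^{-7}$)
$G{\left(s \right)} = 29 + s$ ($G{\left(s \right)} = 2 + \left(\left(14 + 13\right) + s\right) = 2 + \left(27 + s\right) = 29 + s$)
$p{\left(f,U \right)} = 5$ ($p{\left(f,U \right)} = -529 + 534 = 5$)
$p{\left(G{\left(-15 \right)},F \right)} - y = 5 - - \frac{1}{2929917} = 5 + \frac{1}{2929917} = \frac{14649586}{2929917}$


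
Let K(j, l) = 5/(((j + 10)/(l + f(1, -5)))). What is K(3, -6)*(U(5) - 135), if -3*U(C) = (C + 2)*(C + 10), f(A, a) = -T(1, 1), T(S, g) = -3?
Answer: 2550/13 ≈ 196.15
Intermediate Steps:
f(A, a) = 3 (f(A, a) = -1*(-3) = 3)
U(C) = -(2 + C)*(10 + C)/3 (U(C) = -(C + 2)*(C + 10)/3 = -(2 + C)*(10 + C)/3)
K(j, l) = 5*(3 + l)/(10 + j) (K(j, l) = 5/(((j + 10)/(l + 3))) = 5/(((10 + j)/(3 + l))) = 5*((3 + l)/(10 + j)) = 5*(3 + l)/(10 + j))
K(3, -6)*(U(5) - 135) = (5*(3 - 6)/(10 + 3))*((-20/3 - 4*5 - ⅓*5²) - 135) = (5*(-3)/13)*((-20/3 - 20 - ⅓*25) - 135) = (5*(1/13)*(-3))*((-20/3 - 20 - 25/3) - 135) = -15*(-35 - 135)/13 = -15/13*(-170) = 2550/13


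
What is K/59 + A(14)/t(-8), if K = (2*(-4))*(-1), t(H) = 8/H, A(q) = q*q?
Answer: -11556/59 ≈ -195.86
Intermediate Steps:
A(q) = q²
K = 8 (K = -8*(-1) = 8)
K/59 + A(14)/t(-8) = 8/59 + 14²/((8/(-8))) = 8*(1/59) + 196/((8*(-⅛))) = 8/59 + 196/(-1) = 8/59 + 196*(-1) = 8/59 - 196 = -11556/59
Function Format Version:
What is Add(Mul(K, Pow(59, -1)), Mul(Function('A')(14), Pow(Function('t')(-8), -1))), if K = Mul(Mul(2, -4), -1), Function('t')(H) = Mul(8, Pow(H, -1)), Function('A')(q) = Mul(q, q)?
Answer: Rational(-11556, 59) ≈ -195.86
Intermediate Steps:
Function('A')(q) = Pow(q, 2)
K = 8 (K = Mul(-8, -1) = 8)
Add(Mul(K, Pow(59, -1)), Mul(Function('A')(14), Pow(Function('t')(-8), -1))) = Add(Mul(8, Pow(59, -1)), Mul(Pow(14, 2), Pow(Mul(8, Pow(-8, -1)), -1))) = Add(Mul(8, Rational(1, 59)), Mul(196, Pow(Mul(8, Rational(-1, 8)), -1))) = Add(Rational(8, 59), Mul(196, Pow(-1, -1))) = Add(Rational(8, 59), Mul(196, -1)) = Add(Rational(8, 59), -196) = Rational(-11556, 59)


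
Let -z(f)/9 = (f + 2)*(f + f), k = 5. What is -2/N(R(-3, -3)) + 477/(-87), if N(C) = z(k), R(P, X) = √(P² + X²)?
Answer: -50056/9135 ≈ -5.4796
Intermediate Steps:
z(f) = -18*f*(2 + f) (z(f) = -9*(f + 2)*(f + f) = -9*(2 + f)*2*f = -18*f*(2 + f))
N(C) = -630 (N(C) = -18*5*(2 + 5) = -18*5*7 = -630)
-2/N(R(-3, -3)) + 477/(-87) = -2/(-630) + 477/(-87) = -2*(-1/630) + 477*(-1/87) = 1/315 - 159/29 = -50056/9135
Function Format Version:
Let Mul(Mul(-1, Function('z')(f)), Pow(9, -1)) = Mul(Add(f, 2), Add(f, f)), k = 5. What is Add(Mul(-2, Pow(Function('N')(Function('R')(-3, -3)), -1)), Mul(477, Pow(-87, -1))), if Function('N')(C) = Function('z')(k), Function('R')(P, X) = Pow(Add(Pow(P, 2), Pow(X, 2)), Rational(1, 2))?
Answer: Rational(-50056, 9135) ≈ -5.4796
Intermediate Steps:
Function('z')(f) = Mul(-18, f, Add(2, f)) (Function('z')(f) = Mul(-9, Mul(Add(f, 2), Add(f, f))) = Mul(-9, Mul(Add(2, f), Mul(2, f))) = Mul(-9, Mul(2, f, Add(2, f))) = Mul(-18, f, Add(2, f)))
Function('N')(C) = -630 (Function('N')(C) = Mul(-18, 5, Add(2, 5)) = Mul(-18, 5, 7) = -630)
Add(Mul(-2, Pow(Function('N')(Function('R')(-3, -3)), -1)), Mul(477, Pow(-87, -1))) = Add(Mul(-2, Pow(-630, -1)), Mul(477, Pow(-87, -1))) = Add(Mul(-2, Rational(-1, 630)), Mul(477, Rational(-1, 87))) = Add(Rational(1, 315), Rational(-159, 29)) = Rational(-50056, 9135)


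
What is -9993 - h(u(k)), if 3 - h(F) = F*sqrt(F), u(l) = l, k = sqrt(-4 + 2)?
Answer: -9996 + 2**(3/4)*I**(3/2) ≈ -9997.2 + 1.1892*I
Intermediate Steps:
k = I*sqrt(2) (k = sqrt(-2) = I*sqrt(2) ≈ 1.4142*I)
h(F) = 3 - F**(3/2) (h(F) = 3 - F*sqrt(F) = 3 - F**(3/2))
-9993 - h(u(k)) = -9993 - (3 - (I*sqrt(2))**(3/2)) = -9993 - (3 - 2**(3/4)*I**(3/2)) = -9993 + (-3 + 2**(3/4)*I**(3/2)) = -9996 + 2**(3/4)*I**(3/2)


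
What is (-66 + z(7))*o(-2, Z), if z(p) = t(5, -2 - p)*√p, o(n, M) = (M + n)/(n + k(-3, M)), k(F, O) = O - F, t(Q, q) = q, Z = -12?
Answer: -84 - 126*√7/11 ≈ -114.31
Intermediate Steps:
o(n, M) = (M + n)/(3 + M + n) (o(n, M) = (M + n)/(n + (M - 1*(-3))) = (M + n)/(n + (M + 3)) = (M + n)/(n + (3 + M)) = (M + n)/(3 + M + n))
z(p) = √p*(-2 - p) (z(p) = (-2 - p)*√p = √p*(-2 - p))
(-66 + z(7))*o(-2, Z) = (-66 + √7*(-2 - 1*7))*((-12 - 2)/(3 - 12 - 2)) = (-66 + √7*(-2 - 7))*(-14/(-11)) = (-66 + √7*(-9))*(-1/11*(-14)) = (-66 - 9*√7)*(14/11) = -84 - 126*√7/11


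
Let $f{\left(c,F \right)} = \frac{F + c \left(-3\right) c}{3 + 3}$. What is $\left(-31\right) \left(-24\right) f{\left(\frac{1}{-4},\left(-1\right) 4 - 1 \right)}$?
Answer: $- \frac{2573}{4} \approx -643.25$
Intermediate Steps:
$f{\left(c,F \right)} = - \frac{c^{2}}{2} + \frac{F}{6}$ ($f{\left(c,F \right)} = \frac{F + - 3 c c}{6} = \left(F - 3 c^{2}\right) \frac{1}{6} = - \frac{c^{2}}{2} + \frac{F}{6}$)
$\left(-31\right) \left(-24\right) f{\left(\frac{1}{-4},\left(-1\right) 4 - 1 \right)} = \left(-31\right) \left(-24\right) \left(- \frac{\left(\frac{1}{-4}\right)^{2}}{2} + \frac{\left(-1\right) 4 - 1}{6}\right) = 744 \left(- \frac{\left(- \frac{1}{4}\right)^{2}}{2} + \frac{-4 - 1}{6}\right) = 744 \left(\left(- \frac{1}{2}\right) \frac{1}{16} + \frac{1}{6} \left(-5\right)\right) = 744 \left(- \frac{1}{32} - \frac{5}{6}\right) = 744 \left(- \frac{83}{96}\right) = - \frac{2573}{4}$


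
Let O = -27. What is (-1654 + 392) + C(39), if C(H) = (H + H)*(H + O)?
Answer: -326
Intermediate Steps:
C(H) = 2*H*(-27 + H) (C(H) = (H + H)*(H - 27) = (2*H)*(-27 + H) = 2*H*(-27 + H))
(-1654 + 392) + C(39) = (-1654 + 392) + 2*39*(-27 + 39) = -1262 + 2*39*12 = -1262 + 936 = -326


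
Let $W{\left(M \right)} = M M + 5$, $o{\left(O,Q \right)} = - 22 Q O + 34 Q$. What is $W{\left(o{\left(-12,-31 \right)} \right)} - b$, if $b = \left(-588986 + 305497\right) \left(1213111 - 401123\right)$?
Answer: $230275006781$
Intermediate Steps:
$o{\left(O,Q \right)} = 34 Q - 22 O Q$ ($o{\left(O,Q \right)} = - 22 O Q + 34 Q = 34 Q - 22 O Q$)
$W{\left(M \right)} = 5 + M^{2}$ ($W{\left(M \right)} = M^{2} + 5 = 5 + M^{2}$)
$b = -230189666132$ ($b = \left(-283489\right) 811988 = -230189666132$)
$W{\left(o{\left(-12,-31 \right)} \right)} - b = \left(5 + \left(2 \left(-31\right) \left(17 - -132\right)\right)^{2}\right) - -230189666132 = \left(5 + \left(2 \left(-31\right) \left(17 + 132\right)\right)^{2}\right) + 230189666132 = \left(5 + \left(2 \left(-31\right) 149\right)^{2}\right) + 230189666132 = \left(5 + \left(-9238\right)^{2}\right) + 230189666132 = \left(5 + 85340644\right) + 230189666132 = 85340649 + 230189666132 = 230275006781$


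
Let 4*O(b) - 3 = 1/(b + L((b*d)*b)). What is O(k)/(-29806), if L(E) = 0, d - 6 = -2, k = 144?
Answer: -433/17168256 ≈ -2.5221e-5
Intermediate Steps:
d = 4 (d = 6 - 2 = 4)
O(b) = ¾ + 1/(4*b) (O(b) = ¾ + 1/(4*(b + 0)) = ¾ + 1/(4*b))
O(k)/(-29806) = ((¼)*(1 + 3*144)/144)/(-29806) = ((¼)*(1/144)*(1 + 432))*(-1/29806) = ((¼)*(1/144)*433)*(-1/29806) = (433/576)*(-1/29806) = -433/17168256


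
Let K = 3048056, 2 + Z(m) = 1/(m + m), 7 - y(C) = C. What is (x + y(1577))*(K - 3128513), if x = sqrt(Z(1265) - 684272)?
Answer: 126317490 - 80457*I*sqrt(4379969444070)/2530 ≈ 1.2632e+8 - 6.6555e+7*I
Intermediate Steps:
y(C) = 7 - C
Z(m) = -2 + 1/(2*m) (Z(m) = -2 + 1/(m + m) = -2 + 1/(2*m))
x = I*sqrt(4379969444070)/2530 (x = sqrt((-2 + (1/2)/1265) - 684272) = sqrt((-2 + (1/2)*(1/1265)) - 684272) = sqrt((-2 + 1/2530) - 684272) = sqrt(-5059/2530 - 684272) = sqrt(-1731213219/2530) = I*sqrt(4379969444070)/2530 ≈ 827.21*I)
(x + y(1577))*(K - 3128513) = (I*sqrt(4379969444070)/2530 + (7 - 1*1577))*(3048056 - 3128513) = (I*sqrt(4379969444070)/2530 + (7 - 1577))*(-80457) = (I*sqrt(4379969444070)/2530 - 1570)*(-80457) = (-1570 + I*sqrt(4379969444070)/2530)*(-80457) = 126317490 - 80457*I*sqrt(4379969444070)/2530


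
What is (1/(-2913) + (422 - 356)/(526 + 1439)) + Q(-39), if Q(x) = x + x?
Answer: -148761739/1908015 ≈ -77.967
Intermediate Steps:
Q(x) = 2*x
(1/(-2913) + (422 - 356)/(526 + 1439)) + Q(-39) = (1/(-2913) + (422 - 356)/(526 + 1439)) + 2*(-39) = (-1/2913 + 66/1965) - 78 = (-1/2913 + 66*(1/1965)) - 78 = (-1/2913 + 22/655) - 78 = 63431/1908015 - 78 = -148761739/1908015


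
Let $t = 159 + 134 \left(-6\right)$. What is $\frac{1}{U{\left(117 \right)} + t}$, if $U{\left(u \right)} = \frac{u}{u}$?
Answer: $- \frac{1}{644} \approx -0.0015528$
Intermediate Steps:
$t = -645$ ($t = 159 - 804 = -645$)
$U{\left(u \right)} = 1$
$\frac{1}{U{\left(117 \right)} + t} = \frac{1}{1 - 645} = \frac{1}{-644} = - \frac{1}{644}$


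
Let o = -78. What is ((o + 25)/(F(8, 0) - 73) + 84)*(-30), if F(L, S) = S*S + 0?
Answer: -185550/73 ≈ -2541.8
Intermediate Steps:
F(L, S) = S² (F(L, S) = S² + 0 = S²)
((o + 25)/(F(8, 0) - 73) + 84)*(-30) = ((-78 + 25)/(0² - 73) + 84)*(-30) = (-53/(0 - 73) + 84)*(-30) = (-53/(-73) + 84)*(-30) = (-53*(-1/73) + 84)*(-30) = (53/73 + 84)*(-30) = (6185/73)*(-30) = -185550/73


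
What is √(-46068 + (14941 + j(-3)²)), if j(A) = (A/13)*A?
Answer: I*√5260382/13 ≈ 176.43*I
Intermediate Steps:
j(A) = A²/13 (j(A) = (A*(1/13))*A = (A/13)*A = A²/13)
√(-46068 + (14941 + j(-3)²)) = √(-46068 + (14941 + ((1/13)*(-3)²)²)) = √(-46068 + (14941 + ((1/13)*9)²)) = √(-46068 + (14941 + (9/13)²)) = √(-46068 + (14941 + 81/169)) = √(-46068 + 2525110/169) = √(-5260382/169) = I*√5260382/13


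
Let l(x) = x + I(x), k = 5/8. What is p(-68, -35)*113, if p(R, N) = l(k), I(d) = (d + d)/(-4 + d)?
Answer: 6215/216 ≈ 28.773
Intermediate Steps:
I(d) = 2*d/(-4 + d) (I(d) = (2*d)/(-4 + d) = 2*d/(-4 + d))
k = 5/8 (k = 5*(1/8) = 5/8 ≈ 0.62500)
l(x) = x + 2*x/(-4 + x)
p(R, N) = 55/216 (p(R, N) = 5*(-2 + 5/8)/(8*(-4 + 5/8)) = (5/8)*(-11/8)/(-27/8) = (5/8)*(-8/27)*(-11/8) = 55/216)
p(-68, -35)*113 = (55/216)*113 = 6215/216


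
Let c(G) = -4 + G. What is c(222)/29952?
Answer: 109/14976 ≈ 0.0072783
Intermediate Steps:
c(222)/29952 = (-4 + 222)/29952 = 218*(1/29952) = 109/14976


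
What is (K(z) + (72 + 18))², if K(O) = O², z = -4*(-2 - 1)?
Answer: 54756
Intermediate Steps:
z = 12 (z = -4*(-3) = 12)
(K(z) + (72 + 18))² = (12² + (72 + 18))² = (144 + 90)² = 234² = 54756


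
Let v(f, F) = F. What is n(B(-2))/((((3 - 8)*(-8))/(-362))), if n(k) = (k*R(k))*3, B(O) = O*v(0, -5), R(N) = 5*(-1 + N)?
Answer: -24435/2 ≈ -12218.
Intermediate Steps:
R(N) = -5 + 5*N
B(O) = -5*O (B(O) = O*(-5) = -5*O)
n(k) = 3*k*(-5 + 5*k) (n(k) = (k*(-5 + 5*k))*3 = 3*k*(-5 + 5*k))
n(B(-2))/((((3 - 8)*(-8))/(-362))) = (15*(-5*(-2))*(-1 - 5*(-2)))/((((3 - 8)*(-8))/(-362))) = (15*10*(-1 + 10))/((-5*(-8)*(-1/362))) = (15*10*9)/((40*(-1/362))) = 1350/(-20/181) = 1350*(-181/20) = -24435/2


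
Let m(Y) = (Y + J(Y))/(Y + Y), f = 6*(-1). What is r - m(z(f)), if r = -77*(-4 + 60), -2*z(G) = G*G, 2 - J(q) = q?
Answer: -77615/18 ≈ -4311.9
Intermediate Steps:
J(q) = 2 - q
f = -6
z(G) = -G²/2 (z(G) = -G*G/2 = -G²/2)
m(Y) = 1/Y (m(Y) = (Y + (2 - Y))/(Y + Y) = 2/((2*Y)) = 2*(1/(2*Y)) = 1/Y)
r = -4312 (r = -77*56 = -4312)
r - m(z(f)) = -4312 - 1/((-½*(-6)²)) = -4312 - 1/((-½*36)) = -4312 - 1/(-18) = -4312 - 1*(-1/18) = -4312 + 1/18 = -77615/18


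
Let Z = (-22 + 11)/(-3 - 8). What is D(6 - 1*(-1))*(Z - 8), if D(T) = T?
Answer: -49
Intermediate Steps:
Z = 1 (Z = -11/(-11) = -11*(-1/11) = 1)
D(6 - 1*(-1))*(Z - 8) = (6 - 1*(-1))*(1 - 8) = (6 + 1)*(-7) = 7*(-7) = -49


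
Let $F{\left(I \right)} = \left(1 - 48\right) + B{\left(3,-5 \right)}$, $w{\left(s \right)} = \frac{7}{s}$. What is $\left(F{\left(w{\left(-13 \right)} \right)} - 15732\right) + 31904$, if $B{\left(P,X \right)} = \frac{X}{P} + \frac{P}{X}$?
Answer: $\frac{241841}{15} \approx 16123.0$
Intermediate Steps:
$B{\left(P,X \right)} = \frac{P}{X} + \frac{X}{P}$
$F{\left(I \right)} = - \frac{739}{15}$ ($F{\left(I \right)} = \left(1 - 48\right) + \left(\frac{3}{-5} - \frac{5}{3}\right) = -47 + \left(3 \left(- \frac{1}{5}\right) - \frac{5}{3}\right) = -47 - \frac{34}{15} = - \frac{739}{15}$)
$\left(F{\left(w{\left(-13 \right)} \right)} - 15732\right) + 31904 = \left(- \frac{739}{15} - 15732\right) + 31904 = - \frac{236719}{15} + 31904 = \frac{241841}{15}$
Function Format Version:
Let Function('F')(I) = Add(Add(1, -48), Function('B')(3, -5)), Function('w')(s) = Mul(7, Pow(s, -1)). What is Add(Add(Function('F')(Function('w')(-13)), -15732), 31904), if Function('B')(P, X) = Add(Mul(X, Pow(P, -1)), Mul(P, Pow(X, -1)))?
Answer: Rational(241841, 15) ≈ 16123.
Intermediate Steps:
Function('B')(P, X) = Add(Mul(P, Pow(X, -1)), Mul(X, Pow(P, -1)))
Function('F')(I) = Rational(-739, 15) (Function('F')(I) = Add(Add(1, -48), Add(Mul(3, Pow(-5, -1)), Mul(-5, Pow(3, -1)))) = Add(-47, Add(Mul(3, Rational(-1, 5)), Mul(-5, Rational(1, 3)))) = Add(-47, Add(Rational(-3, 5), Rational(-5, 3))) = Add(-47, Rational(-34, 15)) = Rational(-739, 15))
Add(Add(Function('F')(Function('w')(-13)), -15732), 31904) = Add(Add(Rational(-739, 15), -15732), 31904) = Add(Rational(-236719, 15), 31904) = Rational(241841, 15)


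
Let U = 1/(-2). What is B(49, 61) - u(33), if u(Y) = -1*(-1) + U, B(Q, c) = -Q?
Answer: -99/2 ≈ -49.500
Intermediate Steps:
U = -1/2 ≈ -0.50000
u(Y) = 1/2 (u(Y) = -1*(-1) - 1/2 = 1 - 1/2 = 1/2)
B(49, 61) - u(33) = -1*49 - 1*1/2 = -49 - 1/2 = -99/2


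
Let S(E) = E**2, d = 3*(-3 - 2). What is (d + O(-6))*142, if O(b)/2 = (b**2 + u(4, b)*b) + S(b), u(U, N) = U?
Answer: 11502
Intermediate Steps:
d = -15 (d = 3*(-5) = -15)
O(b) = 4*b**2 + 8*b (O(b) = 2*((b**2 + 4*b) + b**2) = 2*(2*b**2 + 4*b) = 4*b**2 + 8*b)
(d + O(-6))*142 = (-15 + 4*(-6)*(2 - 6))*142 = (-15 + 4*(-6)*(-4))*142 = (-15 + 96)*142 = 81*142 = 11502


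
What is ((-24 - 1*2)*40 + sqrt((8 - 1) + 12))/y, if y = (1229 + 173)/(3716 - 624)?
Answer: -1607840/701 + 1546*sqrt(19)/701 ≈ -2284.0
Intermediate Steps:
y = 701/1546 (y = 1402/3092 = 1402*(1/3092) = 701/1546 ≈ 0.45343)
((-24 - 1*2)*40 + sqrt((8 - 1) + 12))/y = ((-24 - 1*2)*40 + sqrt((8 - 1) + 12))/(701/1546) = ((-24 - 2)*40 + sqrt(7 + 12))*(1546/701) = (-26*40 + sqrt(19))*(1546/701) = (-1040 + sqrt(19))*(1546/701) = -1607840/701 + 1546*sqrt(19)/701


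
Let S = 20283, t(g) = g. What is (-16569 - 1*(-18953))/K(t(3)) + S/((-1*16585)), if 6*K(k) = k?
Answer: 79056997/16585 ≈ 4766.8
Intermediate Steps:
K(k) = k/6
(-16569 - 1*(-18953))/K(t(3)) + S/((-1*16585)) = (-16569 - 1*(-18953))/(((⅙)*3)) + 20283/((-1*16585)) = (-16569 + 18953)/(½) + 20283/(-16585) = 2384*2 + 20283*(-1/16585) = 4768 - 20283/16585 = 79056997/16585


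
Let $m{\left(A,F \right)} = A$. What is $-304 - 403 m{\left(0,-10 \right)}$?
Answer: $-304$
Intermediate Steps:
$-304 - 403 m{\left(0,-10 \right)} = -304 - 0 = -304 + 0 = -304$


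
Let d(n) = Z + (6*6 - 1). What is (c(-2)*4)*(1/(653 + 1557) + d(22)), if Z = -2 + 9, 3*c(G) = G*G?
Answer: 742568/3315 ≈ 224.00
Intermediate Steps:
c(G) = G**2/3 (c(G) = (G*G)/3 = G**2/3)
Z = 7
d(n) = 42 (d(n) = 7 + (6*6 - 1) = 7 + (36 - 1) = 7 + 35 = 42)
(c(-2)*4)*(1/(653 + 1557) + d(22)) = (((1/3)*(-2)**2)*4)*(1/(653 + 1557) + 42) = (((1/3)*4)*4)*(1/2210 + 42) = ((4/3)*4)*(1/2210 + 42) = (16/3)*(92821/2210) = 742568/3315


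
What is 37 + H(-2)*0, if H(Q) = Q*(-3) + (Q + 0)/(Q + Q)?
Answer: 37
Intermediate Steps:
H(Q) = ½ - 3*Q (H(Q) = -3*Q + Q/((2*Q)) = -3*Q + Q*(1/(2*Q)) = -3*Q + ½ = ½ - 3*Q)
37 + H(-2)*0 = 37 + (½ - 3*(-2))*0 = 37 + (½ + 6)*0 = 37 + (13/2)*0 = 37 + 0 = 37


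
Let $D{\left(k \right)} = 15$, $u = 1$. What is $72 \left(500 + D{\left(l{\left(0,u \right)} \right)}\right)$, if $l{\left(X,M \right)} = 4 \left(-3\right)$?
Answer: $37080$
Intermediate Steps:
$l{\left(X,M \right)} = -12$
$72 \left(500 + D{\left(l{\left(0,u \right)} \right)}\right) = 72 \left(500 + 15\right) = 72 \cdot 515 = 37080$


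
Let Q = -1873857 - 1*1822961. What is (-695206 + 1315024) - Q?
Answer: 4316636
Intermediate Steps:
Q = -3696818 (Q = -1873857 - 1822961 = -3696818)
(-695206 + 1315024) - Q = (-695206 + 1315024) - 1*(-3696818) = 619818 + 3696818 = 4316636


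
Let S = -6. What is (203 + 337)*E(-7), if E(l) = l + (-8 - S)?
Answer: -4860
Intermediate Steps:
E(l) = -2 + l (E(l) = l + (-8 - 1*(-6)) = l + (-8 + 6) = l - 2 = -2 + l)
(203 + 337)*E(-7) = (203 + 337)*(-2 - 7) = 540*(-9) = -4860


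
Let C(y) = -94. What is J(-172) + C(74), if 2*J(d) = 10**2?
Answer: -44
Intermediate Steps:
J(d) = 50 (J(d) = (1/2)*10**2 = (1/2)*100 = 50)
J(-172) + C(74) = 50 - 94 = -44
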